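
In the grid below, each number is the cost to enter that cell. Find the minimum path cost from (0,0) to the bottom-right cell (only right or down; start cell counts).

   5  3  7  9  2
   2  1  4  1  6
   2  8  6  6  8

27

Cheapest: [0,0] -> [1,0] -> [1,1] -> [1,2] -> [1,3] -> [1,4] -> [2,4]
  5 + 2 + 1 + 4 + 1 + 6 + 8 = 27
(Top row then right column would cost 40.)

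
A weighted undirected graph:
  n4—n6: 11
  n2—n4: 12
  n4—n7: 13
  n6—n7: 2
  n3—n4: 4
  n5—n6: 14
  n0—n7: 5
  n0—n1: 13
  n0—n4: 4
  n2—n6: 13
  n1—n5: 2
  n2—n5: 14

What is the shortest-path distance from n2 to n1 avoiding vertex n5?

29

Comparing a few candidate routes:
n2-n4-n0-n1: 12 + 4 + 13 = 29
n2-n6-n7-n0-n1: 13 + 2 + 5 + 13 = 33
n2-n6-n4-n0-n1: 13 + 11 + 4 + 13 = 41
n2-n4-n6-n7-n0-n1: 12 + 11 + 2 + 5 + 13 = 43
Shortest: 29.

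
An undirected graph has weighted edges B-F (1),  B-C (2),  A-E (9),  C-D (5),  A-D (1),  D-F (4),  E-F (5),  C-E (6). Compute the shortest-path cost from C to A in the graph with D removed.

15

Routes from C to A avoiding D:
C→B→F→E→A: 2 + 1 + 5 + 9 = 17
C→E→A: 6 + 9 = 15
Shortest: 15.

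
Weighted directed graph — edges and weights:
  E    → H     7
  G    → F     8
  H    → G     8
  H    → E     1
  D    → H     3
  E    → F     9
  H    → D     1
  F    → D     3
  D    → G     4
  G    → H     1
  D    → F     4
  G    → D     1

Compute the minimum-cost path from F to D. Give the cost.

Candidate routes:
F→D: 3
Best route has total 3.

3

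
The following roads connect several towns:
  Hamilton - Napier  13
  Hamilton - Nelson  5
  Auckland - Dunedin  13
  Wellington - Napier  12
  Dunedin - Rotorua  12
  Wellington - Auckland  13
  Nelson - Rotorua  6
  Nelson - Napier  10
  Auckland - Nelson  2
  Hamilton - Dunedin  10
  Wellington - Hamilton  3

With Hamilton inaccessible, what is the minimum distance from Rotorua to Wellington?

21

A few of the Rotorua→Wellington routes:
Rotorua -> Nelson -> Auckland -> Wellington: 6 + 2 + 13 = 21
Rotorua -> Dunedin -> Auckland -> Wellington: 12 + 13 + 13 = 38
Rotorua -> Nelson -> Napier -> Wellington: 6 + 10 + 12 = 28
Best route has total 21.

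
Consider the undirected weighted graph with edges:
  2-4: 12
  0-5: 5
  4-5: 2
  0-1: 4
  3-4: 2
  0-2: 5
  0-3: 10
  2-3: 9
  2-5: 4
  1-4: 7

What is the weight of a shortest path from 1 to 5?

9

Checking several routes:
1 - 0 - 2 - 3 - 4 - 5: 4 + 5 + 9 + 2 + 2 = 22
1 - 0 - 5: 4 + 5 = 9
1 - 4 - 5: 7 + 2 = 9
1 - 0 - 2 - 5: 4 + 5 + 4 = 13
1 - 4 - 3 - 2 - 5: 7 + 2 + 9 + 4 = 22
1 - 0 - 3 - 4 - 5: 4 + 10 + 2 + 2 = 18
The minimum is 9.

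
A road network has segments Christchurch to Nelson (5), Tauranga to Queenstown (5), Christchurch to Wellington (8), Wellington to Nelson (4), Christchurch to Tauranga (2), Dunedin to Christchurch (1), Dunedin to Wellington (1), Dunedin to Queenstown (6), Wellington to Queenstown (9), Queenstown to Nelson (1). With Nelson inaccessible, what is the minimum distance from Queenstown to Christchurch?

Comparing a few candidate routes:
Queenstown → Wellington → Dunedin → Christchurch: 9 + 1 + 1 = 11
Queenstown → Tauranga → Christchurch: 5 + 2 = 7
Queenstown → Dunedin → Wellington → Christchurch: 6 + 1 + 8 = 15
Queenstown → Dunedin → Christchurch: 6 + 1 = 7
Best route has total 7.

7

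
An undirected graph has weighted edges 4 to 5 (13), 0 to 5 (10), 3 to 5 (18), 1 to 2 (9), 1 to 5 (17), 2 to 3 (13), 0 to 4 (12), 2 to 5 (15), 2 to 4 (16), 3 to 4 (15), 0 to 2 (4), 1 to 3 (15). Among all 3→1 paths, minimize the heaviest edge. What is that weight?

Comparing a few candidate routes:
3→4→0→2→1: max(15, 12, 4, 9) = 15
3→4→5→2→1: max(15, 13, 15, 9) = 15
3→4→5→0→2→1: max(15, 13, 10, 4, 9) = 15
3→2→1: max(13, 9) = 13
Best route has worst link 13.

13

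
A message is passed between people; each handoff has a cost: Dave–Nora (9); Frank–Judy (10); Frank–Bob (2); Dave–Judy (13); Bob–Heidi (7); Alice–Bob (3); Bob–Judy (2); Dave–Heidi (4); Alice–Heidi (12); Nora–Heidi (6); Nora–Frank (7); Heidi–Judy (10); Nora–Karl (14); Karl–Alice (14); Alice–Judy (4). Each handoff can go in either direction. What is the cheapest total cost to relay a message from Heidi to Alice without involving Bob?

A few of the Heidi→Alice routes:
Heidi - Alice: 12
Heidi - Judy - Alice: 10 + 4 = 14
Heidi - Dave - Judy - Alice: 4 + 13 + 4 = 21
The minimum is 12.

12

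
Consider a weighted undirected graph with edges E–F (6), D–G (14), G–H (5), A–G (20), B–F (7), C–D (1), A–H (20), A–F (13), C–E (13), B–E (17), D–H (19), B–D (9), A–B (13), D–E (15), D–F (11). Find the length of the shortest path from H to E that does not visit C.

34

Comparing a few candidate routes:
H → D → F → E: 19 + 11 + 6 = 36
H → D → E: 19 + 15 = 34
H → A → F → E: 20 + 13 + 6 = 39
H → G → D → E: 5 + 14 + 15 = 34
H → G → D → F → E: 5 + 14 + 11 + 6 = 36
Best route has total 34.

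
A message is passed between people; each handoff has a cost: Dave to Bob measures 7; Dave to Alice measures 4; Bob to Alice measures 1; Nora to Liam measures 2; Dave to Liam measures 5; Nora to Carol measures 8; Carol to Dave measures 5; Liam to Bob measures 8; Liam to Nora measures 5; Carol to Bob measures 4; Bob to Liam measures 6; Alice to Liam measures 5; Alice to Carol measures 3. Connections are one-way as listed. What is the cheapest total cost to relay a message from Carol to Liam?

Comparing a few candidate routes:
Carol - Bob - Liam: 4 + 6 = 10
Carol - Dave - Liam: 5 + 5 = 10
Carol - Dave - Alice - Liam: 5 + 4 + 5 = 14
Carol - Bob - Alice - Liam: 4 + 1 + 5 = 10
Carol - Dave - Bob - Alice - Liam: 5 + 7 + 1 + 5 = 18
Best route has total 10.

10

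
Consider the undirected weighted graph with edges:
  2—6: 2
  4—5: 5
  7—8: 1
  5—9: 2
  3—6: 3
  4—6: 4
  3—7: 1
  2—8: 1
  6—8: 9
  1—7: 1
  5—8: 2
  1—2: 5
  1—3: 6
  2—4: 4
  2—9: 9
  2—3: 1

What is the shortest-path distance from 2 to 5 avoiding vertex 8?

Comparing a few candidate routes:
2 - 9 - 5: 9 + 2 = 11
2 - 6 - 4 - 5: 2 + 4 + 5 = 11
2 - 3 - 6 - 4 - 5: 1 + 3 + 4 + 5 = 13
2 - 4 - 5: 4 + 5 = 9
Shortest: 9.

9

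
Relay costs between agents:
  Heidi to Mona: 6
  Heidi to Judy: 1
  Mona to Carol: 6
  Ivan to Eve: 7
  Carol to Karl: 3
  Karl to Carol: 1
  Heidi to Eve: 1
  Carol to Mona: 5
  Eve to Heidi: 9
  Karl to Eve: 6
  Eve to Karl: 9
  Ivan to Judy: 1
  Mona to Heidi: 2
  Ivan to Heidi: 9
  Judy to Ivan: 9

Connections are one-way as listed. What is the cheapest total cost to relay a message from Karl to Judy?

Paths from Karl to Judy:
Karl -> Carol -> Mona -> Heidi -> Judy: 1 + 5 + 2 + 1 = 9
Karl -> Eve -> Heidi -> Judy: 6 + 9 + 1 = 16
Best route has total 9.

9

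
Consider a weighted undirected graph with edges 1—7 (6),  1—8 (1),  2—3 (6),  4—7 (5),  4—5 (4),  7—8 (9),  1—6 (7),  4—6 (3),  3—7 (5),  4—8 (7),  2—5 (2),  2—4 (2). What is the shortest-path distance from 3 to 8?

A few of the 3→8 routes:
3 - 2 - 4 - 8: 6 + 2 + 7 = 15
3 - 7 - 1 - 8: 5 + 6 + 1 = 12
3 - 7 - 8: 5 + 9 = 14
The minimum is 12.

12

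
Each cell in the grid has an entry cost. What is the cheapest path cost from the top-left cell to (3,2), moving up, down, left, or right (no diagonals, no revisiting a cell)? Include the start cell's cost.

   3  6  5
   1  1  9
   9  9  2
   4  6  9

Take (0,0)→(1,0)→(1,1)→(1,2)→(2,2)→(3,2) for a total of 3 + 1 + 1 + 9 + 2 + 9 = 25.

25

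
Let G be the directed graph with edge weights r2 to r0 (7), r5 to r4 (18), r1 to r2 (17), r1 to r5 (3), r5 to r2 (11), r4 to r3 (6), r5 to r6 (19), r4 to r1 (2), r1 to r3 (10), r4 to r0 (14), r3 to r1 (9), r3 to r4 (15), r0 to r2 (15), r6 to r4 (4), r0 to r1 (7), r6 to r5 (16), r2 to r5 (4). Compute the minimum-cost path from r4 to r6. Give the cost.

24

Some routes from r4 to r6:
r4 -> r0 -> r1 -> r5 -> r6: 14 + 7 + 3 + 19 = 43
r4 -> r1 -> r2 -> r5 -> r6: 2 + 17 + 4 + 19 = 42
r4 -> r1 -> r5 -> r6: 2 + 3 + 19 = 24
r4 -> r3 -> r1 -> r5 -> r6: 6 + 9 + 3 + 19 = 37
Best route has total 24.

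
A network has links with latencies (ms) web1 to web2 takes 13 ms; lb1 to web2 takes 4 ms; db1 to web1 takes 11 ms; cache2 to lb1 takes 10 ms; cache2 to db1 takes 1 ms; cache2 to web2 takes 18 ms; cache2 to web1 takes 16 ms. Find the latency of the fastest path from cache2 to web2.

14

Some routes from cache2 to web2:
cache2 → db1 → web1 → web2: 1 + 11 + 13 = 25
cache2 → web2: 18
cache2 → lb1 → web2: 10 + 4 = 14
The minimum is 14 ms.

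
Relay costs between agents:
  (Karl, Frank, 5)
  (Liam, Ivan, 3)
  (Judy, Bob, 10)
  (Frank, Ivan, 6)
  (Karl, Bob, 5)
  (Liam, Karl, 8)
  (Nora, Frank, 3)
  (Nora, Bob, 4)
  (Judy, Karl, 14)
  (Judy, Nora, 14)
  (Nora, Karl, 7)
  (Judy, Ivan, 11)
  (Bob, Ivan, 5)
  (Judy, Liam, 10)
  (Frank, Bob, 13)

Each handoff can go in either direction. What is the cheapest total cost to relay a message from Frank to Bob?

A few of the Frank→Bob routes:
Frank - Karl - Bob: 5 + 5 = 10
Frank - Nora - Bob: 3 + 4 = 7
Frank - Ivan - Bob: 6 + 5 = 11
Shortest: 7.

7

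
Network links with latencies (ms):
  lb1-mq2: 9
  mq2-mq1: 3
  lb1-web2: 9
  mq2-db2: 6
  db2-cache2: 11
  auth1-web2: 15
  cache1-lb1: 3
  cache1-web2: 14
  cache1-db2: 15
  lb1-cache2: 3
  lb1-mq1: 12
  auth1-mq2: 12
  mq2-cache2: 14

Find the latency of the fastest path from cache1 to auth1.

Some routes from cache1 to auth1:
cache1 → lb1 → cache2 → mq2 → auth1: 3 + 3 + 14 + 12 = 32
cache1 → web2 → auth1: 14 + 15 = 29
cache1 → lb1 → web2 → auth1: 3 + 9 + 15 = 27
cache1 → lb1 → mq1 → mq2 → auth1: 3 + 12 + 3 + 12 = 30
cache1 → lb1 → mq2 → auth1: 3 + 9 + 12 = 24
Shortest: 24 ms.

24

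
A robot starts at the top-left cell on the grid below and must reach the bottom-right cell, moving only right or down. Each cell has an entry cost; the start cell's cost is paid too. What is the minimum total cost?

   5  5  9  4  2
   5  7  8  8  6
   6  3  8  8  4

Path [0,0] → [0,1] → [0,2] → [0,3] → [0,4] → [1,4] → [2,4]: 5 + 5 + 9 + 4 + 2 + 6 + 4 = 35.

35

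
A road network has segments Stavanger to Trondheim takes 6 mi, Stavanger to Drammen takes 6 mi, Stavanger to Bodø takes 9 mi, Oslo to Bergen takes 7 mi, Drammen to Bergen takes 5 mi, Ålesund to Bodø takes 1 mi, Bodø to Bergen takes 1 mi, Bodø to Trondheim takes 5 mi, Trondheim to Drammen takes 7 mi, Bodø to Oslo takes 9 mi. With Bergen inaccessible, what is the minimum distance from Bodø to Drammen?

12

Paths from Bodø to Drammen avoiding Bergen:
Bodø -> Trondheim -> Stavanger -> Drammen: 5 + 6 + 6 = 17
Bodø -> Stavanger -> Trondheim -> Drammen: 9 + 6 + 7 = 22
Bodø -> Stavanger -> Drammen: 9 + 6 = 15
Bodø -> Trondheim -> Drammen: 5 + 7 = 12
The minimum is 12 mi.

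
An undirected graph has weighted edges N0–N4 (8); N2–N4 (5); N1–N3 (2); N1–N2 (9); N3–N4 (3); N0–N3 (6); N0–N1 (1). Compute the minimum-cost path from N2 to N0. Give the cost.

10

Comparing a few candidate routes:
N2 - N4 - N3 - N0: 5 + 3 + 6 = 14
N2 - N4 - N3 - N1 - N0: 5 + 3 + 2 + 1 = 11
N2 - N1 - N0: 9 + 1 = 10
N2 - N4 - N0: 5 + 8 = 13
N2 - N1 - N3 - N0: 9 + 2 + 6 = 17
The minimum is 10.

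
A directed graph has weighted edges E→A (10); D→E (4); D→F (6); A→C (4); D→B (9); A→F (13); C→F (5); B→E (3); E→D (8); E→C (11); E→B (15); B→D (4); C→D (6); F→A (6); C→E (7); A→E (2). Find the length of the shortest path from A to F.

9

A few of the A→F routes:
A - F: 13
A - C - D - F: 4 + 6 + 6 = 16
A - C - F: 4 + 5 = 9
Best route has total 9.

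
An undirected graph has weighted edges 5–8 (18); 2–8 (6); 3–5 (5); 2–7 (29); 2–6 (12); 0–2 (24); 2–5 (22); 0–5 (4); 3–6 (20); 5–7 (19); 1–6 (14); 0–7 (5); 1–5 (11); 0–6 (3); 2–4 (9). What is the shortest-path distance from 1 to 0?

15

Checking several routes:
1 - 6 - 3 - 5 - 0: 14 + 20 + 5 + 4 = 43
1 - 5 - 3 - 6 - 0: 11 + 5 + 20 + 3 = 39
1 - 5 - 2 - 6 - 0: 11 + 22 + 12 + 3 = 48
1 - 6 - 0: 14 + 3 = 17
1 - 5 - 7 - 0: 11 + 19 + 5 = 35
1 - 5 - 0: 11 + 4 = 15
Best route has total 15.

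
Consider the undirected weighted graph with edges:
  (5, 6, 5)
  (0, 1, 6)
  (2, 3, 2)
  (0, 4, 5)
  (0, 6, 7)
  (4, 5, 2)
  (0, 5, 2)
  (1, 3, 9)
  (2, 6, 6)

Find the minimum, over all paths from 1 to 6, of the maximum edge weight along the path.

6

A few of the 1→6 routes:
1-0-4-5-6: max(6, 5, 2, 5) = 6
1-0-5-6: max(6, 2, 5) = 6
1-0-6: max(6, 7) = 7
Best route has worst link 6.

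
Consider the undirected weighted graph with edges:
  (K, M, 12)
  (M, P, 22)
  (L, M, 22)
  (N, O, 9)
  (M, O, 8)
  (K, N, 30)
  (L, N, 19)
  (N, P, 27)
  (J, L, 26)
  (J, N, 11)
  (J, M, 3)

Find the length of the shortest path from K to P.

34

Checking several routes:
K→N→J→M→P: 30 + 11 + 3 + 22 = 66
K→M→J→N→P: 12 + 3 + 11 + 27 = 53
K→M→O→N→P: 12 + 8 + 9 + 27 = 56
K→M→P: 12 + 22 = 34
K→N→O→M→P: 30 + 9 + 8 + 22 = 69
K→N→P: 30 + 27 = 57
The minimum is 34.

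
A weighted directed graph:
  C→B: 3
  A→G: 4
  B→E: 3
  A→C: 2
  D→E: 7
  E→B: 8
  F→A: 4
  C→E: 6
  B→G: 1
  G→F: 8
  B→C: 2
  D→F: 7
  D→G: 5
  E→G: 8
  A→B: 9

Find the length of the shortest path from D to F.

Routes from D to F:
D → E → G → F: 7 + 8 + 8 = 23
D → E → B → G → F: 7 + 8 + 1 + 8 = 24
D → F: 7
D → G → F: 5 + 8 = 13
The minimum is 7.

7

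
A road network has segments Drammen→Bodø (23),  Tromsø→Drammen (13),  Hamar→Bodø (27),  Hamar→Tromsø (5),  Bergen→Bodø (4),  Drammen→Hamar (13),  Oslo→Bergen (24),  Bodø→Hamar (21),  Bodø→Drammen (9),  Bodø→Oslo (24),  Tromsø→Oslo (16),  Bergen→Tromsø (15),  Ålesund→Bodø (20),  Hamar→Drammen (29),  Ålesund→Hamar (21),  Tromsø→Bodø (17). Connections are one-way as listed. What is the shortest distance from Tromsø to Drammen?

Routes from Tromsø to Drammen:
Tromsø-Oslo-Bergen-Bodø-Drammen: 16 + 24 + 4 + 9 = 53
Tromsø-Oslo-Bergen-Bodø-Hamar-Drammen: 16 + 24 + 4 + 21 + 29 = 94
Tromsø-Drammen: 13
Tromsø-Bodø-Drammen: 17 + 9 = 26
Tromsø-Bodø-Hamar-Drammen: 17 + 21 + 29 = 67
Shortest: 13 km.

13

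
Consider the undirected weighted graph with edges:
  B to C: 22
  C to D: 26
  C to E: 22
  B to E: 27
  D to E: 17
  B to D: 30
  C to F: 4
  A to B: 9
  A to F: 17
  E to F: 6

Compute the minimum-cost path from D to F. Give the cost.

Some routes from D to F:
D→C→E→F: 26 + 22 + 6 = 54
D→E→C→F: 17 + 22 + 4 = 43
D→C→F: 26 + 4 = 30
D→B→C→F: 30 + 22 + 4 = 56
D→E→F: 17 + 6 = 23
Best route has total 23.

23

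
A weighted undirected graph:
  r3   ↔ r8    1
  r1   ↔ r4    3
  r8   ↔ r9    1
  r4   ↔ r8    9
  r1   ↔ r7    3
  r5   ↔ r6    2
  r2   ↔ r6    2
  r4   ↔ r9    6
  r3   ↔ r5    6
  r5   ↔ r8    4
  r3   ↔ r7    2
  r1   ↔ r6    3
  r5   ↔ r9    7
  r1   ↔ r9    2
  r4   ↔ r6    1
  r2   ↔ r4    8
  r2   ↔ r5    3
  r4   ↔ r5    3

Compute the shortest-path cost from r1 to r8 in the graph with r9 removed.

6

A few of the r1→r8 routes:
r1→r4→r6→r5→r8: 3 + 1 + 2 + 4 = 10
r1→r7→r3→r8: 3 + 2 + 1 = 6
r1→r6→r5→r8: 3 + 2 + 4 = 9
The minimum is 6.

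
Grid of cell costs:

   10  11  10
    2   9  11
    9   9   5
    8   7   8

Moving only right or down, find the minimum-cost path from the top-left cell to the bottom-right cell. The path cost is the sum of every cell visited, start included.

One optimal route is r0c0 r1c0 r1c1 r2c1 r2c2 r3c2.
Its cost is 10 + 2 + 9 + 9 + 5 + 8 = 43.

43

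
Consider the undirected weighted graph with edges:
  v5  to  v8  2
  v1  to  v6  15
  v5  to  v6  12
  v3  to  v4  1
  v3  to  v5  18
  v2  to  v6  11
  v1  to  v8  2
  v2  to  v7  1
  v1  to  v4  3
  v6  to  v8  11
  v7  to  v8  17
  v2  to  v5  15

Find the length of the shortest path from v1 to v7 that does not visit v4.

19

Some routes from v1 to v7 avoiding v4:
v1 → v8 → v6 → v2 → v7: 2 + 11 + 11 + 1 = 25
v1 → v8 → v7: 2 + 17 = 19
v1 → v8 → v6 → v5 → v2 → v7: 2 + 11 + 12 + 15 + 1 = 41
v1 → v8 → v5 → v2 → v7: 2 + 2 + 15 + 1 = 20
v1 → v8 → v5 → v6 → v2 → v7: 2 + 2 + 12 + 11 + 1 = 28
v1 → v6 → v2 → v7: 15 + 11 + 1 = 27
Best route has total 19.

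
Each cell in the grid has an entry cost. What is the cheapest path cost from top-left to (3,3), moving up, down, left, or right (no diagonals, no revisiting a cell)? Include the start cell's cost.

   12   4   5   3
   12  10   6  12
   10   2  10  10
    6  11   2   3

42

Path (0,0) -> (0,1) -> (0,2) -> (1,2) -> (2,2) -> (3,2) -> (3,3): 12 + 4 + 5 + 6 + 10 + 2 + 3 = 42.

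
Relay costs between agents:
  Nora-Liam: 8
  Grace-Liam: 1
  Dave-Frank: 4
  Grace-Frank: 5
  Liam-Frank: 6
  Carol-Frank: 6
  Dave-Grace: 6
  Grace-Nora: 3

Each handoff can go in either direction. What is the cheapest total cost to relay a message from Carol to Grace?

11

Candidate routes:
Carol-Frank-Liam-Nora-Grace: 6 + 6 + 8 + 3 = 23
Carol-Frank-Dave-Grace: 6 + 4 + 6 = 16
Carol-Frank-Grace: 6 + 5 = 11
Carol-Frank-Liam-Grace: 6 + 6 + 1 = 13
The minimum is 11.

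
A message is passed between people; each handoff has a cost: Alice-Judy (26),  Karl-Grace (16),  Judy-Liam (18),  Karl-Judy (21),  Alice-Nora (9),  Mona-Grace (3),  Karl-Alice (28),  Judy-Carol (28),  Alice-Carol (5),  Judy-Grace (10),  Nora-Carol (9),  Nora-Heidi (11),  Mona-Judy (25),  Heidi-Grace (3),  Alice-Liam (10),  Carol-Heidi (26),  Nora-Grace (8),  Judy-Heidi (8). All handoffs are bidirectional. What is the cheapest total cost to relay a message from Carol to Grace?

A few of the Carol→Grace routes:
Carol -> Nora -> Grace: 9 + 8 = 17
Carol -> Nora -> Heidi -> Grace: 9 + 11 + 3 = 23
Carol -> Heidi -> Grace: 26 + 3 = 29
Carol -> Alice -> Nora -> Grace: 5 + 9 + 8 = 22
Carol -> Alice -> Nora -> Heidi -> Grace: 5 + 9 + 11 + 3 = 28
Best route has total 17.

17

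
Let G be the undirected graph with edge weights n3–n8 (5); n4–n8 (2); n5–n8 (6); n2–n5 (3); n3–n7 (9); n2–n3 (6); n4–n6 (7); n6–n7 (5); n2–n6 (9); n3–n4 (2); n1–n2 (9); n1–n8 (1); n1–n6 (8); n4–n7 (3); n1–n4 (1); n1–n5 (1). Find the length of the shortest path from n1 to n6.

8

Comparing a few candidate routes:
n1-n8-n4-n6: 1 + 2 + 7 = 10
n1-n6: 8
n1-n4-n6: 1 + 7 = 8
n1-n4-n7-n6: 1 + 3 + 5 = 9
n1-n8-n4-n7-n6: 1 + 2 + 3 + 5 = 11
Best route has total 8.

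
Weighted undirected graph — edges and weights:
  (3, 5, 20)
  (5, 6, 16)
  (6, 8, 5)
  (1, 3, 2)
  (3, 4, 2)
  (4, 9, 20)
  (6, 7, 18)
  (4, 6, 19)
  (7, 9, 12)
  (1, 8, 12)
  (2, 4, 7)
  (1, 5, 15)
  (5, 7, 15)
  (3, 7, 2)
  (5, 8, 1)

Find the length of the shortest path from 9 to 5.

27

Checking several routes:
9-7-5: 12 + 15 = 27
9-7-3-1-8-5: 12 + 2 + 2 + 12 + 1 = 29
9-7-3-5: 12 + 2 + 20 = 34
9-7-3-1-5: 12 + 2 + 2 + 15 = 31
Best route has total 27.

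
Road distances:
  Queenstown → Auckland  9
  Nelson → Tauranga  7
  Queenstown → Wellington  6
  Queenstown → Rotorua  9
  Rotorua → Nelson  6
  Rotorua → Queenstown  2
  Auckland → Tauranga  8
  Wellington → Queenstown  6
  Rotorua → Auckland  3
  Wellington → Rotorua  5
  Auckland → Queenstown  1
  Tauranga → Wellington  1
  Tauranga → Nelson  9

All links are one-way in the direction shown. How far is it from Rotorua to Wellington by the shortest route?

8

A few of the Rotorua→Wellington routes:
Rotorua→Auckland→Queenstown→Wellington: 3 + 1 + 6 = 10
Rotorua→Queenstown→Wellington: 2 + 6 = 8
Rotorua→Auckland→Tauranga→Wellington: 3 + 8 + 1 = 12
The minimum is 8.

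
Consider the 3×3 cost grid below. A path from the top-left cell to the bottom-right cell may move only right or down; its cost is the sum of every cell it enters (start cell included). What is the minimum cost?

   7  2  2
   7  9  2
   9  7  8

21

One optimal route is (0,0) → (0,1) → (0,2) → (1,2) → (2,2).
Its cost is 7 + 2 + 2 + 2 + 8 = 21.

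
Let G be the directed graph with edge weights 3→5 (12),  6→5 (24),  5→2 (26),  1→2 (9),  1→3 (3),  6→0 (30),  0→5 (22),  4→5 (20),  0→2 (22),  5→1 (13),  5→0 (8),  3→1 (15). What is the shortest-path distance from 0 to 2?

Paths from 0 to 2:
0→2: 22
0→5→2: 22 + 26 = 48
0→5→1→2: 22 + 13 + 9 = 44
Best route has total 22.

22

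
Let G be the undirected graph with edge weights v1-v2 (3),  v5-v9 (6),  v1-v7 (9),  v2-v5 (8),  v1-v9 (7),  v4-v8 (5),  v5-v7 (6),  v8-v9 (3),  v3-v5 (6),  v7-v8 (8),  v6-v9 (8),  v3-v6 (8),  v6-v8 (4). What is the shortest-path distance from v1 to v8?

A few of the v1→v8 routes:
v1 → v9 → v6 → v8: 7 + 8 + 4 = 19
v1 → v9 → v8: 7 + 3 = 10
v1 → v7 → v8: 9 + 8 = 17
v1 → v2 → v5 → v7 → v8: 3 + 8 + 6 + 8 = 25
v1 → v2 → v5 → v9 → v8: 3 + 8 + 6 + 3 = 20
v1 → v7 → v5 → v9 → v8: 9 + 6 + 6 + 3 = 24
Shortest: 10.

10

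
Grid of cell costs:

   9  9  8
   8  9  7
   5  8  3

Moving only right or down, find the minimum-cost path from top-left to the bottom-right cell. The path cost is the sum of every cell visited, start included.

One optimal route is [0,0] [1,0] [2,0] [2,1] [2,2].
Its cost is 9 + 8 + 5 + 8 + 3 = 33.

33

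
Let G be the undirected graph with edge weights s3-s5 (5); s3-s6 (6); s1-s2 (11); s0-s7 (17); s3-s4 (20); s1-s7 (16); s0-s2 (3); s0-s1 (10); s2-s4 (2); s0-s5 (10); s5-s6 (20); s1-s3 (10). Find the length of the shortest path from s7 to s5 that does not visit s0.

31

Candidate routes:
s7 -> s1 -> s2 -> s4 -> s3 -> s6 -> s5: 16 + 11 + 2 + 20 + 6 + 20 = 75
s7 -> s1 -> s2 -> s4 -> s3 -> s5: 16 + 11 + 2 + 20 + 5 = 54
s7 -> s1 -> s3 -> s5: 16 + 10 + 5 = 31
s7 -> s1 -> s3 -> s6 -> s5: 16 + 10 + 6 + 20 = 52
Shortest: 31.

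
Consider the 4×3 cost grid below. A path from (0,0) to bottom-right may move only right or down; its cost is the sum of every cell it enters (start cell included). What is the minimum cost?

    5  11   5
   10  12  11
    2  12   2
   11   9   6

37

One optimal route is (0,0) (1,0) (2,0) (2,1) (2,2) (3,2).
Its cost is 5 + 10 + 2 + 12 + 2 + 6 = 37.
For comparison, the top-then-right route costs 40.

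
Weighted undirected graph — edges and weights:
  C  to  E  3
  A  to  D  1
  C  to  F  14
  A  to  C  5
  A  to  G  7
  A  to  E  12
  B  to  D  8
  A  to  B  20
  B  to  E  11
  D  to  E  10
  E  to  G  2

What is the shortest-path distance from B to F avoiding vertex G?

Checking several routes:
B -> A -> C -> F: 20 + 5 + 14 = 39
B -> E -> C -> F: 11 + 3 + 14 = 28
B -> D -> E -> C -> F: 8 + 10 + 3 + 14 = 35
B -> D -> A -> E -> C -> F: 8 + 1 + 12 + 3 + 14 = 38
B -> E -> D -> A -> C -> F: 11 + 10 + 1 + 5 + 14 = 41
B -> D -> A -> C -> F: 8 + 1 + 5 + 14 = 28
The minimum is 28.

28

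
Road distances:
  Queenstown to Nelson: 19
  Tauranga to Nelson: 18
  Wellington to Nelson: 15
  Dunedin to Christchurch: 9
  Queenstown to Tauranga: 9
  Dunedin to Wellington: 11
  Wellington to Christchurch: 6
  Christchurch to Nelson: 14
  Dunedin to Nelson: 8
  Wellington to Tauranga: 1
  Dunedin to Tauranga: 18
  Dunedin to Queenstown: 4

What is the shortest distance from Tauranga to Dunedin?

12

A few of the Tauranga→Dunedin routes:
Tauranga - Nelson - Dunedin: 18 + 8 = 26
Tauranga - Wellington - Christchurch - Dunedin: 1 + 6 + 9 = 16
Tauranga - Wellington - Nelson - Dunedin: 1 + 15 + 8 = 24
Tauranga - Queenstown - Dunedin: 9 + 4 = 13
Tauranga - Wellington - Dunedin: 1 + 11 = 12
Tauranga - Dunedin: 18
The minimum is 12.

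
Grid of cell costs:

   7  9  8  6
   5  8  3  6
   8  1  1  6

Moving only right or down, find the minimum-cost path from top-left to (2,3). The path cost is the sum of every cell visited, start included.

28

Best path: r0c0→r1c0→r1c1→r2c1→r2c2→r2c3
Cost: 7 + 5 + 8 + 1 + 1 + 6 = 28
For comparison, the top-then-right route costs 42.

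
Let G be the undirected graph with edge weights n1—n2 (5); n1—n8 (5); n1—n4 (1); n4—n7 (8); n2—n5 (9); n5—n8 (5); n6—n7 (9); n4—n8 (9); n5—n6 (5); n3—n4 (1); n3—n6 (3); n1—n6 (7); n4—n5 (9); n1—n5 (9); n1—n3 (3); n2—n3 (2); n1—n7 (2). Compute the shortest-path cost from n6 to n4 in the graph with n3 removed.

Some routes from n6 to n4 avoiding n3:
n6-n5-n4: 5 + 9 = 14
n6-n5-n1-n4: 5 + 9 + 1 = 15
n6-n1-n4: 7 + 1 = 8
n6-n7-n1-n4: 9 + 2 + 1 = 12
Best route has total 8.

8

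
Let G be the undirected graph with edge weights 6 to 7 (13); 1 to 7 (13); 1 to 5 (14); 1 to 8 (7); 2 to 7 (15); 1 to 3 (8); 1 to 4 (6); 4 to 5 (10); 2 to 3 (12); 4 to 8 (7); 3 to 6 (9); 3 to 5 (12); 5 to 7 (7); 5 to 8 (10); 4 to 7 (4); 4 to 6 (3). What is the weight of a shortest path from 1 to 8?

Some routes from 1 to 8:
1→8: 7
1→7→4→8: 13 + 4 + 7 = 24
1→4→5→8: 6 + 10 + 10 = 26
1→5→8: 14 + 10 = 24
1→4→8: 6 + 7 = 13
Shortest: 7.

7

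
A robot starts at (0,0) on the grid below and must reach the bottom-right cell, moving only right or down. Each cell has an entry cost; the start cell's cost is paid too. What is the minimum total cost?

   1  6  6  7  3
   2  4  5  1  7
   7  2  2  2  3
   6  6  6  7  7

One optimal route is r0c0 r1c0 r1c1 r2c1 r2c2 r2c3 r2c4 r3c4.
Its cost is 1 + 2 + 4 + 2 + 2 + 2 + 3 + 7 = 23.

23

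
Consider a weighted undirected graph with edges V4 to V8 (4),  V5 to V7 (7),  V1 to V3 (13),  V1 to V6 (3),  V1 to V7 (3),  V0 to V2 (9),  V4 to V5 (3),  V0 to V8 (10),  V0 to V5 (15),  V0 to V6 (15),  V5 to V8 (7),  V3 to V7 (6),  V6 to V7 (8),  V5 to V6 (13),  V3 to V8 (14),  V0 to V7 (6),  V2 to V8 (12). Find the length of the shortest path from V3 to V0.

12

Comparing a few candidate routes:
V3→V7→V1→V6→V0: 6 + 3 + 3 + 15 = 27
V3→V1→V7→V0: 13 + 3 + 6 = 22
V3→V7→V5→V0: 6 + 7 + 15 = 28
V3→V8→V0: 14 + 10 = 24
V3→V7→V0: 6 + 6 = 12
Shortest: 12.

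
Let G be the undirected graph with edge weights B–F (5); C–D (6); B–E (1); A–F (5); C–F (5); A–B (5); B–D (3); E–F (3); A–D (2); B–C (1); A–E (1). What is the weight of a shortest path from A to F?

4

Some routes from A to F:
A - E - B - F: 1 + 1 + 5 = 7
A - E - F: 1 + 3 = 4
A - F: 5
A - E - B - C - F: 1 + 1 + 1 + 5 = 8
A - B - E - F: 5 + 1 + 3 = 9
Shortest: 4.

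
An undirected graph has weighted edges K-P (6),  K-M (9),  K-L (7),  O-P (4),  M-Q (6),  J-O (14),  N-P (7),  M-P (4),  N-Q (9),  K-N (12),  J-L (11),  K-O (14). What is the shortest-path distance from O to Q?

14

Some routes from O to Q:
O→P→N→Q: 4 + 7 + 9 = 20
O→K→M→Q: 14 + 9 + 6 = 29
O→P→K→M→Q: 4 + 6 + 9 + 6 = 25
O→P→M→Q: 4 + 4 + 6 = 14
The minimum is 14.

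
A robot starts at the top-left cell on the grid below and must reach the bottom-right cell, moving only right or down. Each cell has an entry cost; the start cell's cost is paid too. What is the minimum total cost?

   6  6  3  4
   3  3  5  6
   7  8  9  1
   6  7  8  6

Take [0,0] → [1,0] → [1,1] → [1,2] → [1,3] → [2,3] → [3,3] for a total of 6 + 3 + 3 + 5 + 6 + 1 + 6 = 30.
(Top row then right column would cost 32.)

30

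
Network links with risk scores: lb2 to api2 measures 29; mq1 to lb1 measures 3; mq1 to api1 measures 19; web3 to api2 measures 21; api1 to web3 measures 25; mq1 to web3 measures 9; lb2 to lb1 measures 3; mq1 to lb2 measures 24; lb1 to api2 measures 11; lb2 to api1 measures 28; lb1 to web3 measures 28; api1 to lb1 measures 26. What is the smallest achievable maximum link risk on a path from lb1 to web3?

Checking several routes:
lb1→mq1→api1→web3: max(3, 19, 25) = 25
lb1→mq1→web3: max(3, 9) = 9
lb1→lb2→mq1→api1→web3: max(3, 24, 19, 25) = 25
lb1→lb2→mq1→web3: max(3, 24, 9) = 24
lb1→api2→web3: max(11, 21) = 21
Smallest bottleneck: 9.

9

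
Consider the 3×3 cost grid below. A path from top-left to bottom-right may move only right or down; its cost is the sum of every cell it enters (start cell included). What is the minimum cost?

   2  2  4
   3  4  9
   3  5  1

14

One optimal route is [0,0] [0,1] [1,1] [2,1] [2,2].
Its cost is 2 + 2 + 4 + 5 + 1 = 14.
(Top row then right column would cost 18.)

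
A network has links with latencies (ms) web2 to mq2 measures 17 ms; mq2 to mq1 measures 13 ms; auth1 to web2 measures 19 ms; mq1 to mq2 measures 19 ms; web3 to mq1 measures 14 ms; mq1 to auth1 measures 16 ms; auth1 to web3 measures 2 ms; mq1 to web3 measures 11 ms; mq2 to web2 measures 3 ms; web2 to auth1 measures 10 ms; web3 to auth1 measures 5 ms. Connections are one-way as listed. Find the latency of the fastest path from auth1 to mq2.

35

Paths from auth1 to mq2:
auth1→web3→mq1→mq2: 2 + 14 + 19 = 35
auth1→web2→mq2: 19 + 17 = 36
Best route has total 35 ms.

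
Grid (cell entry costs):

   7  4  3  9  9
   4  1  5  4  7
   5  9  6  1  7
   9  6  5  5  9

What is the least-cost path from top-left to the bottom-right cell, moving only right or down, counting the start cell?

One optimal route is r0c0 -> r0c1 -> r1c1 -> r1c2 -> r1c3 -> r2c3 -> r3c3 -> r3c4.
Its cost is 7 + 4 + 1 + 5 + 4 + 1 + 5 + 9 = 36.
For comparison, the top-then-right route costs 55.

36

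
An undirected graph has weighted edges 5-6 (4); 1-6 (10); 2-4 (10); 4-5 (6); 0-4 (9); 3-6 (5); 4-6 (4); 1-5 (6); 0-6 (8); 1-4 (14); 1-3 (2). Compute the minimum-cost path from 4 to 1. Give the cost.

11

A few of the 4→1 routes:
4 → 6 → 5 → 1: 4 + 4 + 6 = 14
4 → 6 → 1: 4 + 10 = 14
4 → 6 → 3 → 1: 4 + 5 + 2 = 11
4 → 1: 14
4 → 5 → 1: 6 + 6 = 12
The minimum is 11.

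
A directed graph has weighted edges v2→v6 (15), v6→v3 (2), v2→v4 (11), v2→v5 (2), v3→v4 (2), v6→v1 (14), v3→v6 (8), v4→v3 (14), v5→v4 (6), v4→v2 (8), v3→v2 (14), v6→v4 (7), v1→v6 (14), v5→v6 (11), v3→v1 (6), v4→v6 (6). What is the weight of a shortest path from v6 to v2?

12

Routes from v6 to v2:
v6 - v4 - v2: 7 + 8 = 15
v6 - v3 - v2: 2 + 14 = 16
v6 - v3 - v4 - v2: 2 + 2 + 8 = 12
v6 - v4 - v3 - v2: 7 + 14 + 14 = 35
The minimum is 12.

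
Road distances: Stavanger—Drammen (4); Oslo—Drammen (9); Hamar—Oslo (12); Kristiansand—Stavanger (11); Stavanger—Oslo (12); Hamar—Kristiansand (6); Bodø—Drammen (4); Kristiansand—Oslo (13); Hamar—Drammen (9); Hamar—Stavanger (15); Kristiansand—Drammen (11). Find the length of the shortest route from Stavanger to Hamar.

Comparing a few candidate routes:
Stavanger -> Hamar: 15
Stavanger -> Drammen -> Hamar: 4 + 9 = 13
Stavanger -> Kristiansand -> Hamar: 11 + 6 = 17
Shortest: 13.

13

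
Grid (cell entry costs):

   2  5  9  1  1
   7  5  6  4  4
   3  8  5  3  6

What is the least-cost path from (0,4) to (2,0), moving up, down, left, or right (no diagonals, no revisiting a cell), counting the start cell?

Path [0,4] → [0,3] → [1,3] → [2,3] → [2,2] → [2,1] → [2,0]: 1 + 1 + 4 + 3 + 5 + 8 + 3 = 25.

25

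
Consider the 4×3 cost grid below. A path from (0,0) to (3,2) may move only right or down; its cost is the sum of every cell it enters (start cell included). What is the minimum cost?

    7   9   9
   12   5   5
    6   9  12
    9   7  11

48

Best path: r0c0 → r0c1 → r1c1 → r2c1 → r3c1 → r3c2
Cost: 7 + 9 + 5 + 9 + 7 + 11 = 48
(Top row then right column would cost 53.)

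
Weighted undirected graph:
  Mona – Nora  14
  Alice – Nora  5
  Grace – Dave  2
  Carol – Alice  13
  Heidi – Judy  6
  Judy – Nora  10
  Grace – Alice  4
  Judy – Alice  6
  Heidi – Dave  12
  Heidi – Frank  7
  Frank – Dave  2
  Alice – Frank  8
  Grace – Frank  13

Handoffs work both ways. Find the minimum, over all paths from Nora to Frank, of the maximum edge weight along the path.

5

Comparing a few candidate routes:
Nora - Judy - Heidi - Frank: max(10, 6, 7) = 10
Nora - Judy - Alice - Frank: max(10, 6, 8) = 10
Nora - Alice - Grace - Dave - Frank: max(5, 4, 2, 2) = 5
Nora - Alice - Judy - Heidi - Frank: max(5, 6, 6, 7) = 7
Nora - Alice - Frank: max(5, 8) = 8
Nora - Judy - Alice - Grace - Dave - Frank: max(10, 6, 4, 2, 2) = 10
Smallest bottleneck: 5.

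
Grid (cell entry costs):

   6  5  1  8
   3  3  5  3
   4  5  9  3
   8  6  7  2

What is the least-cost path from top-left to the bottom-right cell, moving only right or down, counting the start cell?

Take r0c0 r0c1 r0c2 r1c2 r1c3 r2c3 r3c3 for a total of 6 + 5 + 1 + 5 + 3 + 3 + 2 = 25.

25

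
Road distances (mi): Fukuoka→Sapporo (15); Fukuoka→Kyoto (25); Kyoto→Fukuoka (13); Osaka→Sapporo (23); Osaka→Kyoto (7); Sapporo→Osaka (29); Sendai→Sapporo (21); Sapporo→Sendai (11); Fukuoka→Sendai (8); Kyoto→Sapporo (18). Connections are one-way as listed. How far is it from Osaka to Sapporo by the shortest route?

Paths from Osaka to Sapporo:
Osaka → Kyoto → Fukuoka → Sapporo: 7 + 13 + 15 = 35
Osaka → Kyoto → Sapporo: 7 + 18 = 25
Osaka → Kyoto → Fukuoka → Sendai → Sapporo: 7 + 13 + 8 + 21 = 49
Osaka → Sapporo: 23
Shortest: 23 mi.

23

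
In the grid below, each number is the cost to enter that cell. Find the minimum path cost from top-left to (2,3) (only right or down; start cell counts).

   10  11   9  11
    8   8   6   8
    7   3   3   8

39

Cheapest: r0c0 -> r1c0 -> r2c0 -> r2c1 -> r2c2 -> r2c3
  10 + 8 + 7 + 3 + 3 + 8 = 39
(Top row then right column would cost 57.)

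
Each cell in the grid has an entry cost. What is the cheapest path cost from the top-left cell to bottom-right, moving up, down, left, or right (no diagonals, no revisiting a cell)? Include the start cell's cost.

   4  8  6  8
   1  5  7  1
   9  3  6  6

24

Take r0c0→r1c0→r1c1→r1c2→r1c3→r2c3 for a total of 4 + 1 + 5 + 7 + 1 + 6 = 24.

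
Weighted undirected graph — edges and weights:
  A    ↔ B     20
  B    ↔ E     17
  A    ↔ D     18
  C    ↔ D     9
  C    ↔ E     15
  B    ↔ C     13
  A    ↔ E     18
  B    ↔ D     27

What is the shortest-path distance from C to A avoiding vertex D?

Candidate routes:
C - B - A: 13 + 20 = 33
C - B - E - A: 13 + 17 + 18 = 48
C - E - B - A: 15 + 17 + 20 = 52
C - E - A: 15 + 18 = 33
Best route has total 33.

33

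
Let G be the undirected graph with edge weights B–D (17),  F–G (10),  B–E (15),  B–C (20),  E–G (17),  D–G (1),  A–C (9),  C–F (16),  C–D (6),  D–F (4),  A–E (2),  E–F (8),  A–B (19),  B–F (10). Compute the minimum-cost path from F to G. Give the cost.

A few of the F→G routes:
F-E-A-C-D-G: 8 + 2 + 9 + 6 + 1 = 26
F-E-G: 8 + 17 = 25
F-D-G: 4 + 1 = 5
F-C-D-G: 16 + 6 + 1 = 23
F-G: 10
Shortest: 5.

5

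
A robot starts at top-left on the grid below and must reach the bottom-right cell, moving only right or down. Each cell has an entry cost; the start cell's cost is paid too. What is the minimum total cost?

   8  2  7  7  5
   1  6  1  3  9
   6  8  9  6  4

29

Path r0c0 r1c0 r1c1 r1c2 r1c3 r2c3 r2c4: 8 + 1 + 6 + 1 + 3 + 6 + 4 = 29.
(Top row then right column would cost 42.)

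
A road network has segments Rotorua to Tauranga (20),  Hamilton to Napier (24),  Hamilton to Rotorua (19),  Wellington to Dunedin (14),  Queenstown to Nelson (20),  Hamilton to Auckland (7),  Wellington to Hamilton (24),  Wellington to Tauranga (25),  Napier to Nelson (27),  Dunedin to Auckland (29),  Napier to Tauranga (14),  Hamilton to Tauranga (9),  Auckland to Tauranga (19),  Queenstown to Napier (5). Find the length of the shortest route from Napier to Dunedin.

53

Comparing a few candidate routes:
Napier -> Hamilton -> Auckland -> Dunedin: 24 + 7 + 29 = 60
Napier -> Tauranga -> Hamilton -> Auckland -> Dunedin: 14 + 9 + 7 + 29 = 59
Napier -> Tauranga -> Wellington -> Dunedin: 14 + 25 + 14 = 53
The minimum is 53 mi.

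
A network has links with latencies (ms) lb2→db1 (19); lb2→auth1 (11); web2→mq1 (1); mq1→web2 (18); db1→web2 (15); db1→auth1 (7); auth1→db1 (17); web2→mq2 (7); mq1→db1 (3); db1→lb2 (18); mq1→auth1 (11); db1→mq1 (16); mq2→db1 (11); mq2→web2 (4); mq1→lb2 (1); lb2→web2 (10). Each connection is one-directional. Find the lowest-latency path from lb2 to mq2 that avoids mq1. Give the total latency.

17

Paths from lb2 to mq2 avoiding mq1:
lb2 - db1 - web2 - mq2: 19 + 15 + 7 = 41
lb2 - auth1 - db1 - web2 - mq2: 11 + 17 + 15 + 7 = 50
lb2 - web2 - mq2: 10 + 7 = 17
The minimum is 17 ms.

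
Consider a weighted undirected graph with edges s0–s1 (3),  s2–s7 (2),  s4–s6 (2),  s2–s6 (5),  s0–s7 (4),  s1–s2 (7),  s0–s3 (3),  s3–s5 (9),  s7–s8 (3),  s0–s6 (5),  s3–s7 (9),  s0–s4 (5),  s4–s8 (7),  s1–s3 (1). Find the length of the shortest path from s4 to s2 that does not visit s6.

A few of the s4→s2 routes:
s4 → s0 → s1 → s2: 5 + 3 + 7 = 15
s4 → s0 → s1 → s3 → s7 → s2: 5 + 3 + 1 + 9 + 2 = 20
s4 → s0 → s7 → s2: 5 + 4 + 2 = 11
s4 → s0 → s3 → s7 → s2: 5 + 3 + 9 + 2 = 19
s4 → s0 → s3 → s1 → s2: 5 + 3 + 1 + 7 = 16
s4 → s8 → s7 → s2: 7 + 3 + 2 = 12
Best route has total 11.

11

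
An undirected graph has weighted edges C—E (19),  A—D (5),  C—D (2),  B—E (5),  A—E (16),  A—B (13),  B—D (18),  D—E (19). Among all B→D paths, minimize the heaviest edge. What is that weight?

13

Checking several routes:
B → E → D: max(5, 19) = 19
B → E → A → D: max(5, 16, 5) = 16
B → E → C → D: max(5, 19, 2) = 19
B → D: max(18) = 18
B → A → D: max(13, 5) = 13
Smallest bottleneck: 13.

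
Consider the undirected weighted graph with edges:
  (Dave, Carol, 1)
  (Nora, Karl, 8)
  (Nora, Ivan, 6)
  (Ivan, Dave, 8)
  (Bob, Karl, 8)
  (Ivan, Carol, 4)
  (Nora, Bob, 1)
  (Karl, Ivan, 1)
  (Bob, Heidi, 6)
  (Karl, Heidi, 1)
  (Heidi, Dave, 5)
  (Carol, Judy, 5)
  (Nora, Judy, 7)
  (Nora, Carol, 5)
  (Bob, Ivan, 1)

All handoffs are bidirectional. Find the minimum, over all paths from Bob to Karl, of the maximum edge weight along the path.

Some routes from Bob to Karl:
Bob-Ivan-Karl: max(1, 1) = 1
Bob-Nora-Carol-Ivan-Karl: max(1, 5, 4, 1) = 5
Bob-Ivan-Carol-Dave-Heidi-Karl: max(1, 4, 1, 5, 1) = 5
Smallest bottleneck: 1.

1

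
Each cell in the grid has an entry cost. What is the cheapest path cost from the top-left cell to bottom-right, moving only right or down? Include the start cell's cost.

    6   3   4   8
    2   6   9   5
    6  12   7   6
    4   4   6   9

37

Take [0,0] [1,0] [2,0] [3,0] [3,1] [3,2] [3,3] for a total of 6 + 2 + 6 + 4 + 4 + 6 + 9 = 37.
(Top row then right column would cost 41.)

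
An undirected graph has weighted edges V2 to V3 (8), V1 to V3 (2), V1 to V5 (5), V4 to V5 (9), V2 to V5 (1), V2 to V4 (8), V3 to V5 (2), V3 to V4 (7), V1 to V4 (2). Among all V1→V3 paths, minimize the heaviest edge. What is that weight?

A few of the V1→V3 routes:
V1 -> V5 -> V3: max(5, 2) = 5
V1 -> V4 -> V3: max(2, 7) = 7
V1 -> V3: max(2) = 2
Best route has worst link 2.

2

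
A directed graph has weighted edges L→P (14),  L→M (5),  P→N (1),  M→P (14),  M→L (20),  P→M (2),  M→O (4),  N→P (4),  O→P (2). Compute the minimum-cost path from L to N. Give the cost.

12

Paths from L to N:
L - M - O - P - N: 5 + 4 + 2 + 1 = 12
L - M - P - N: 5 + 14 + 1 = 20
L - P - N: 14 + 1 = 15
The minimum is 12.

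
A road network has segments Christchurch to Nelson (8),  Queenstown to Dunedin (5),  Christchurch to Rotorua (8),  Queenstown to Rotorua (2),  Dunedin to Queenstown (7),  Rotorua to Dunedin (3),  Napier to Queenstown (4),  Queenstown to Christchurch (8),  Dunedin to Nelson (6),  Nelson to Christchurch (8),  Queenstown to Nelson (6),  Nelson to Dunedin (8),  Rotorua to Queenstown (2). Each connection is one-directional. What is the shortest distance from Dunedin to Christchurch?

Candidate routes:
Dunedin - Queenstown - Nelson - Christchurch: 7 + 6 + 8 = 21
Dunedin - Queenstown - Christchurch: 7 + 8 = 15
Dunedin - Nelson - Christchurch: 6 + 8 = 14
Shortest: 14.

14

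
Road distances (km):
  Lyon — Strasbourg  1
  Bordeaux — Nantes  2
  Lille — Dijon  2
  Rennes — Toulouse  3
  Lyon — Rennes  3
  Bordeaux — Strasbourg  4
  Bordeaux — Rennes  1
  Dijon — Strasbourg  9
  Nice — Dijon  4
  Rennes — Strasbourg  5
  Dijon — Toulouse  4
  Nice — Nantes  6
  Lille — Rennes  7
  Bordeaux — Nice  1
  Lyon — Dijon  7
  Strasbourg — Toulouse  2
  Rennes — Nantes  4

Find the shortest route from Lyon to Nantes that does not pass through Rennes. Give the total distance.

7

Checking several routes:
Lyon-Strasbourg-Bordeaux-Nice-Nantes: 1 + 4 + 1 + 6 = 12
Lyon-Strasbourg-Toulouse-Dijon-Nice-Bordeaux-Nantes: 1 + 2 + 4 + 4 + 1 + 2 = 14
Lyon-Dijon-Nice-Bordeaux-Nantes: 7 + 4 + 1 + 2 = 14
Lyon-Strasbourg-Bordeaux-Nantes: 1 + 4 + 2 = 7
Shortest: 7 km.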